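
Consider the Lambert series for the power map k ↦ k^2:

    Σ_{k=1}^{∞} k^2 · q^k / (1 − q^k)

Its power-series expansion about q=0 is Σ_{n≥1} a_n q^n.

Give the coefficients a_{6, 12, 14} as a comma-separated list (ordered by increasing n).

50, 210, 250

n=6: 6·1 3·2 2·3 1·6  f→[36+9+4+1]=50
q^12  k|12↦f(k): 1:1 2:4 3:9 4:16 6:36 12:144  a_12=210
[q^14] f(14)=196,f(7)=49,f(2)=4,f(1)=1 ⇒ 250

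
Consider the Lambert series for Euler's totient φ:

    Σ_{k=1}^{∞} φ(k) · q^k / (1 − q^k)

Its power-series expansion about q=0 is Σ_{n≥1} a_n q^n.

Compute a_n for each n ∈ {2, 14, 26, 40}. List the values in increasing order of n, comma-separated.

[q^2] φ(1)=1,φ(2)=1 ⇒ 2
q^14  k|14↦φ(k): 1:1 2:1 7:6 14:6  a_14=14
q^26  k|26↦φ(k): 26:12 13:12 2:1 1:1  a_26=26
q^40  k|40↦φ(k): 1:1 2:1 4:2 5:4 8:4 10:4 20:8 40:16  a_40=40

2, 14, 26, 40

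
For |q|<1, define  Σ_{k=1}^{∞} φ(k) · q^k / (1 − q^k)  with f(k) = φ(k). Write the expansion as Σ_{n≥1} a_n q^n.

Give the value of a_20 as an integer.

n=20: 1·20 2·10 4·5 5·4 10·2 20·1  φ→[1+1+2+4+4+8]=20

a_20 = 20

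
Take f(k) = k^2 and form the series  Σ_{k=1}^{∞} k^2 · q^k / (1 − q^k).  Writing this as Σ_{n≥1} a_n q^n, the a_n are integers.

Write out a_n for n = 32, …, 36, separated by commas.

1365, 1220, 1450, 1300, 1911

n=32: 32·1 16·2 8·4 4·8 2·16 1·32  f→[1024+256+64+16+4+1]=1365
n=33: 1·33 3·11 11·3 33·1  f→[1+9+121+1089]=1220
n=34: 34·1 17·2 2·17 1·34  f→[1156+289+4+1]=1450
n=35: 35·1 7·5 5·7 1·35  f→[1225+49+25+1]=1300
d|36:{36,18,12,9,6,4,3,2,1}  Σf=1296+324+144+81+36+16+9+4+1=1911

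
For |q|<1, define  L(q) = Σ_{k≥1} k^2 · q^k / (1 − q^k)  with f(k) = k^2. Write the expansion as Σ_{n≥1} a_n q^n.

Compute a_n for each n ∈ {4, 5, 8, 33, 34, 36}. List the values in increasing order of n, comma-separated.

q^4  k|4↦f(k): 4:16 2:4 1:1  a_4=21
[q^5] f(1)=1,f(5)=25 ⇒ 26
d|8:{1,2,4,8}  Σf=1+4+16+64=85
d|33:{1,3,11,33}  Σf=1+9+121+1089=1220
q^34  k|34↦f(k): 1:1 2:4 17:289 34:1156  a_34=1450
d|36:{1,2,3,4,6,9,12,18,36}  Σf=1+4+9+16+36+81+144+324+1296=1911

21, 26, 85, 1220, 1450, 1911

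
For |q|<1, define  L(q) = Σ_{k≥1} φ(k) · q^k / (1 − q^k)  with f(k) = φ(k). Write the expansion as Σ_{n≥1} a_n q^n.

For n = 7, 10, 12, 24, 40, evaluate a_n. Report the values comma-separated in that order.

[q^7] φ(7)=6,φ(1)=1 ⇒ 7
[q^10] φ(1)=1,φ(2)=1,φ(5)=4,φ(10)=4 ⇒ 10
q^12  k|12↦φ(k): 12:4 6:2 4:2 3:2 2:1 1:1  a_12=12
n=24: 1·24 2·12 3·8 4·6 6·4 8·3 12·2 24·1  φ→[1+1+2+2+2+4+4+8]=24
d|40:{40,20,10,8,5,4,2,1}  Σφ=16+8+4+4+4+2+1+1=40

7, 10, 12, 24, 40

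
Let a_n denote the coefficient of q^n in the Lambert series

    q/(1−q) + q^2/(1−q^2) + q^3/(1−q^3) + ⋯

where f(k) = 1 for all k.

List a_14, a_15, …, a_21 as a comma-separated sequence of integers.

4, 4, 5, 2, 6, 2, 6, 4

q^14  k|14↦f(k): 1:1 2:1 7:1 14:1  a_14=4
[q^15] f(15)=1,f(5)=1,f(3)=1,f(1)=1 ⇒ 4
[q^16] f(1)=1,f(2)=1,f(4)=1,f(8)=1,f(16)=1 ⇒ 5
d|17:{1,17}  Σf=1+1=2
d|18:{18,9,6,3,2,1}  Σf=1+1+1+1+1+1=6
n=19: 19·1 1·19  f→[1+1]=2
n=20: 1·20 2·10 4·5 5·4 10·2 20·1  f→[1+1+1+1+1+1]=6
n=21: 21·1 7·3 3·7 1·21  f→[1+1+1+1]=4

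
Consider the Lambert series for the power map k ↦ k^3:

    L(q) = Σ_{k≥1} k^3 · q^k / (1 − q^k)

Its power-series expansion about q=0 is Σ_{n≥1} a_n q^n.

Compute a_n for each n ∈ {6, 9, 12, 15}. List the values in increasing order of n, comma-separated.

q^6  k|6↦f(k): 6:216 3:27 2:8 1:1  a_6=252
d|9:{9,3,1}  Σf=729+27+1=757
q^12  k|12↦f(k): 1:1 2:8 3:27 4:64 6:216 12:1728  a_12=2044
n=15: 15·1 5·3 3·5 1·15  f→[3375+125+27+1]=3528

252, 757, 2044, 3528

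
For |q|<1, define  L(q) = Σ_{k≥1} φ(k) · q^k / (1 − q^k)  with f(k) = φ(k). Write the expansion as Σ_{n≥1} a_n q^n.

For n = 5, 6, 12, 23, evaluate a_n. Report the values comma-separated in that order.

[q^5] φ(5)=4,φ(1)=1 ⇒ 5
[q^6] φ(1)=1,φ(2)=1,φ(3)=2,φ(6)=2 ⇒ 6
d|12:{1,2,3,4,6,12}  Σφ=1+1+2+2+2+4=12
n=23: 1·23 23·1  φ→[1+22]=23

5, 6, 12, 23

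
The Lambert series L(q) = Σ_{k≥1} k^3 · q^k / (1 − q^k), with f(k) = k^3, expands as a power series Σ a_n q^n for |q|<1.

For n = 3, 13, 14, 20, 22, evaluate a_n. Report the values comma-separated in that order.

28, 2198, 3096, 9198, 11988

q^3  k|3↦f(k): 3:27 1:1  a_3=28
d|13:{13,1}  Σf=2197+1=2198
n=14: 14·1 7·2 2·7 1·14  f→[2744+343+8+1]=3096
n=20: 20·1 10·2 5·4 4·5 2·10 1·20  f→[8000+1000+125+64+8+1]=9198
n=22: 22·1 11·2 2·11 1·22  f→[10648+1331+8+1]=11988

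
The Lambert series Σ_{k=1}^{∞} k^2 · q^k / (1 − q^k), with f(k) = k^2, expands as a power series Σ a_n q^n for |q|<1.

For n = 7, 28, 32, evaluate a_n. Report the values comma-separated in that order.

q^7  k|7↦f(k): 7:49 1:1  a_7=50
[q^28] f(1)=1,f(2)=4,f(4)=16,f(7)=49,f(14)=196,f(28)=784 ⇒ 1050
d|32:{32,16,8,4,2,1}  Σf=1024+256+64+16+4+1=1365

50, 1050, 1365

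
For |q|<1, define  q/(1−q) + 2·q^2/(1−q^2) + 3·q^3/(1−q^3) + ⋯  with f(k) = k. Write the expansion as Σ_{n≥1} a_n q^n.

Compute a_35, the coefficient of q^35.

d|35:{1,5,7,35}  Σf=1+5+7+35=48

a_35 = 48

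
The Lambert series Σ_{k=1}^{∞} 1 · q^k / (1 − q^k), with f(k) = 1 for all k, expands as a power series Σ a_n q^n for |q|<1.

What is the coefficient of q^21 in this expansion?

a_21 = 4

[q^21] f(1)=1,f(3)=1,f(7)=1,f(21)=1 ⇒ 4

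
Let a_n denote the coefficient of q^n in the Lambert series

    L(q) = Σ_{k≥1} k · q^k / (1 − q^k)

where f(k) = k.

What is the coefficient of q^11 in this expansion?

a_11 = 12

[q^11] f(1)=1,f(11)=11 ⇒ 12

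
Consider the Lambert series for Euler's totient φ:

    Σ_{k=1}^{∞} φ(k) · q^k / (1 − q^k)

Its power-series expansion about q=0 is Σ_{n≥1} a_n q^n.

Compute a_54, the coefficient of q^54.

d|54:{1,2,3,6,9,18,27,54}  Σφ=1+1+2+2+6+6+18+18=54

a_54 = 54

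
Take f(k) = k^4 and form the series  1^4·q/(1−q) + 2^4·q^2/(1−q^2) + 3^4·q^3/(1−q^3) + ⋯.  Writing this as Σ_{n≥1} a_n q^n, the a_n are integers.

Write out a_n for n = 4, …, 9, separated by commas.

[q^4] f(1)=1,f(2)=16,f(4)=256 ⇒ 273
[q^5] f(1)=1,f(5)=625 ⇒ 626
d|6:{6,3,2,1}  Σf=1296+81+16+1=1394
[q^7] f(7)=2401,f(1)=1 ⇒ 2402
n=8: 8·1 4·2 2·4 1·8  f→[4096+256+16+1]=4369
d|9:{1,3,9}  Σf=1+81+6561=6643

273, 626, 1394, 2402, 4369, 6643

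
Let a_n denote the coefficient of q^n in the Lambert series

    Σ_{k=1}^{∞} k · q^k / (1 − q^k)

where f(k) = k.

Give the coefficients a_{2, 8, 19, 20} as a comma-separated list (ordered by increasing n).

q^2  k|2↦f(k): 2:2 1:1  a_2=3
q^8  k|8↦f(k): 8:8 4:4 2:2 1:1  a_8=15
d|19:{19,1}  Σf=19+1=20
q^20  k|20↦f(k): 20:20 10:10 5:5 4:4 2:2 1:1  a_20=42

3, 15, 20, 42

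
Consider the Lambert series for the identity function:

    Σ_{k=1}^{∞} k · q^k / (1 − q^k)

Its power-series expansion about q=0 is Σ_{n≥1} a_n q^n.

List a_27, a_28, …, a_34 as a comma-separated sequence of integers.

40, 56, 30, 72, 32, 63, 48, 54

n=27: 1·27 3·9 9·3 27·1  f→[1+3+9+27]=40
d|28:{1,2,4,7,14,28}  Σf=1+2+4+7+14+28=56
n=29: 29·1 1·29  f→[29+1]=30
d|30:{1,2,3,5,6,10,15,30}  Σf=1+2+3+5+6+10+15+30=72
q^31  k|31↦f(k): 1:1 31:31  a_31=32
n=32: 1·32 2·16 4·8 8·4 16·2 32·1  f→[1+2+4+8+16+32]=63
d|33:{33,11,3,1}  Σf=33+11+3+1=48
n=34: 34·1 17·2 2·17 1·34  f→[34+17+2+1]=54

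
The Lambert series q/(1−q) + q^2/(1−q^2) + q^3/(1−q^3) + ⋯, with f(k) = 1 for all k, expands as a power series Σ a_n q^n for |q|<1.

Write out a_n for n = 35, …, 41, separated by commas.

d|35:{35,7,5,1}  Σf=1+1+1+1=4
d|36:{1,2,3,4,6,9,12,18,36}  Σf=1+1+1+1+1+1+1+1+1=9
n=37: 37·1 1·37  f→[1+1]=2
[q^38] f(38)=1,f(19)=1,f(2)=1,f(1)=1 ⇒ 4
d|39:{39,13,3,1}  Σf=1+1+1+1=4
[q^40] f(40)=1,f(20)=1,f(10)=1,f(8)=1,f(5)=1,f(4)=1,f(2)=1,f(1)=1 ⇒ 8
[q^41] f(41)=1,f(1)=1 ⇒ 2

4, 9, 2, 4, 4, 8, 2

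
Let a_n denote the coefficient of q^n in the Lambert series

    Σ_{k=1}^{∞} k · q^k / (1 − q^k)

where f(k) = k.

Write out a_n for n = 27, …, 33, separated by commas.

40, 56, 30, 72, 32, 63, 48

[q^27] f(27)=27,f(9)=9,f(3)=3,f(1)=1 ⇒ 40
n=28: 28·1 14·2 7·4 4·7 2·14 1·28  f→[28+14+7+4+2+1]=56
n=29: 29·1 1·29  f→[29+1]=30
n=30: 30·1 15·2 10·3 6·5 5·6 3·10 2·15 1·30  f→[30+15+10+6+5+3+2+1]=72
n=31: 31·1 1·31  f→[31+1]=32
n=32: 1·32 2·16 4·8 8·4 16·2 32·1  f→[1+2+4+8+16+32]=63
n=33: 33·1 11·3 3·11 1·33  f→[33+11+3+1]=48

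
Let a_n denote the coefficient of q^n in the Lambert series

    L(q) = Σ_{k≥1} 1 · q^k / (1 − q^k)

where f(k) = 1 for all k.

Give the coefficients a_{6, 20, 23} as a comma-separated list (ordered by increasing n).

4, 6, 2

q^6  k|6↦f(k): 1:1 2:1 3:1 6:1  a_6=4
q^20  k|20↦f(k): 1:1 2:1 4:1 5:1 10:1 20:1  a_20=6
[q^23] f(1)=1,f(23)=1 ⇒ 2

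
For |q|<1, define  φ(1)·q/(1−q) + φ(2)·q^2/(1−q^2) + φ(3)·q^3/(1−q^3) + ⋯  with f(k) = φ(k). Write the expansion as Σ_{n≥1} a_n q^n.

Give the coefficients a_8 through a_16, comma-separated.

d|8:{1,2,4,8}  Σφ=1+1+2+4=8
[q^9] φ(1)=1,φ(3)=2,φ(9)=6 ⇒ 9
d|10:{1,2,5,10}  Σφ=1+1+4+4=10
d|11:{11,1}  Σφ=10+1=11
n=12: 1·12 2·6 3·4 4·3 6·2 12·1  φ→[1+1+2+2+2+4]=12
d|13:{13,1}  Σφ=12+1=13
[q^14] φ(14)=6,φ(7)=6,φ(2)=1,φ(1)=1 ⇒ 14
[q^15] φ(15)=8,φ(5)=4,φ(3)=2,φ(1)=1 ⇒ 15
[q^16] φ(1)=1,φ(2)=1,φ(4)=2,φ(8)=4,φ(16)=8 ⇒ 16

8, 9, 10, 11, 12, 13, 14, 15, 16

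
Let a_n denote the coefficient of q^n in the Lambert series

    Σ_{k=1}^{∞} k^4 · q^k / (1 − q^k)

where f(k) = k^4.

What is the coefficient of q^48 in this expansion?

a_48 = 5732210

[q^48] f(1)=1,f(2)=16,f(3)=81,f(4)=256,f(6)=1296,f(8)=4096,f(12)=20736,f(16)=65536,f(24)=331776,f(48)=5308416 ⇒ 5732210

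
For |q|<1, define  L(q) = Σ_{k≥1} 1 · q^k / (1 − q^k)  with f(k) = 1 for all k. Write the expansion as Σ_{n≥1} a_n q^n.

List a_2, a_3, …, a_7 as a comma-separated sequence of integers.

2, 2, 3, 2, 4, 2

n=2: 1·2 2·1  f→[1+1]=2
q^3  k|3↦f(k): 3:1 1:1  a_3=2
[q^4] f(4)=1,f(2)=1,f(1)=1 ⇒ 3
n=5: 1·5 5·1  f→[1+1]=2
n=6: 6·1 3·2 2·3 1·6  f→[1+1+1+1]=4
n=7: 7·1 1·7  f→[1+1]=2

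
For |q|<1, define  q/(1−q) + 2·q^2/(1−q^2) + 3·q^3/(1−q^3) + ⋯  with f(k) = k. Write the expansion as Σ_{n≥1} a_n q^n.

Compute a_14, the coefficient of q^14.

a_14 = 24

n=14: 14·1 7·2 2·7 1·14  f→[14+7+2+1]=24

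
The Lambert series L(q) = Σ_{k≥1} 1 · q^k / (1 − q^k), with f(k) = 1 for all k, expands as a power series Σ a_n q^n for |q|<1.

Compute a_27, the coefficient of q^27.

a_27 = 4

[q^27] f(27)=1,f(9)=1,f(3)=1,f(1)=1 ⇒ 4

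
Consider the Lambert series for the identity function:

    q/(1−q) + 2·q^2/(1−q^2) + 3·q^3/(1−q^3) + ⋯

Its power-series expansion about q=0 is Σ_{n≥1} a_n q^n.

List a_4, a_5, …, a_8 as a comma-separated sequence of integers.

n=4: 1·4 2·2 4·1  f→[1+2+4]=7
[q^5] f(5)=5,f(1)=1 ⇒ 6
q^6  k|6↦f(k): 6:6 3:3 2:2 1:1  a_6=12
d|7:{1,7}  Σf=1+7=8
d|8:{1,2,4,8}  Σf=1+2+4+8=15

7, 6, 12, 8, 15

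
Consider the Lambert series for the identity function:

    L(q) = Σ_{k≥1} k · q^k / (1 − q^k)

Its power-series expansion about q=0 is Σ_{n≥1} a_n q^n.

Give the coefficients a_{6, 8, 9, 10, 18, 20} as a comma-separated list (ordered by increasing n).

q^6  k|6↦f(k): 6:6 3:3 2:2 1:1  a_6=12
[q^8] f(8)=8,f(4)=4,f(2)=2,f(1)=1 ⇒ 15
[q^9] f(1)=1,f(3)=3,f(9)=9 ⇒ 13
d|10:{10,5,2,1}  Σf=10+5+2+1=18
d|18:{18,9,6,3,2,1}  Σf=18+9+6+3+2+1=39
[q^20] f(20)=20,f(10)=10,f(5)=5,f(4)=4,f(2)=2,f(1)=1 ⇒ 42

12, 15, 13, 18, 39, 42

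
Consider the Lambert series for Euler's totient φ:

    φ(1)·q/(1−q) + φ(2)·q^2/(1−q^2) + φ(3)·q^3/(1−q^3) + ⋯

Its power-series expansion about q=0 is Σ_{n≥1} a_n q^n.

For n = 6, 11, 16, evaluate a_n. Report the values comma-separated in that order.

[q^6] φ(1)=1,φ(2)=1,φ(3)=2,φ(6)=2 ⇒ 6
d|11:{1,11}  Σφ=1+10=11
n=16: 1·16 2·8 4·4 8·2 16·1  φ→[1+1+2+4+8]=16

6, 11, 16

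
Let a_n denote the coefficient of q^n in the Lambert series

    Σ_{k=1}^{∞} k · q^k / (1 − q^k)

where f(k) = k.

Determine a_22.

q^22  k|22↦f(k): 22:22 11:11 2:2 1:1  a_22=36

a_22 = 36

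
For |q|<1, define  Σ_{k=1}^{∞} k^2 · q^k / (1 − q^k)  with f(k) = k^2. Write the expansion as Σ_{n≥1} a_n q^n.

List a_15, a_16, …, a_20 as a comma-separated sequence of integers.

q^15  k|15↦f(k): 1:1 3:9 5:25 15:225  a_15=260
n=16: 1·16 2·8 4·4 8·2 16·1  f→[1+4+16+64+256]=341
n=17: 1·17 17·1  f→[1+289]=290
n=18: 18·1 9·2 6·3 3·6 2·9 1·18  f→[324+81+36+9+4+1]=455
q^19  k|19↦f(k): 1:1 19:361  a_19=362
n=20: 20·1 10·2 5·4 4·5 2·10 1·20  f→[400+100+25+16+4+1]=546

260, 341, 290, 455, 362, 546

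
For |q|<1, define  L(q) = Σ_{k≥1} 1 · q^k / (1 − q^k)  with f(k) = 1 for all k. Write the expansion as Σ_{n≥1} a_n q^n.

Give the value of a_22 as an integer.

q^22  k|22↦f(k): 1:1 2:1 11:1 22:1  a_22=4

a_22 = 4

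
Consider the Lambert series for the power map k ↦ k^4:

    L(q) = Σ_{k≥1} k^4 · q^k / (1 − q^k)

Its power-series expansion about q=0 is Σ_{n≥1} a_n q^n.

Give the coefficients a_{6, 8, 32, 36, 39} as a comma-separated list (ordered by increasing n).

1394, 4369, 1118481, 1813539, 2342084

n=6: 1·6 2·3 3·2 6·1  f→[1+16+81+1296]=1394
d|8:{8,4,2,1}  Σf=4096+256+16+1=4369
d|32:{32,16,8,4,2,1}  Σf=1048576+65536+4096+256+16+1=1118481
[q^36] f(36)=1679616,f(18)=104976,f(12)=20736,f(9)=6561,f(6)=1296,f(4)=256,f(3)=81,f(2)=16,f(1)=1 ⇒ 1813539
[q^39] f(1)=1,f(3)=81,f(13)=28561,f(39)=2313441 ⇒ 2342084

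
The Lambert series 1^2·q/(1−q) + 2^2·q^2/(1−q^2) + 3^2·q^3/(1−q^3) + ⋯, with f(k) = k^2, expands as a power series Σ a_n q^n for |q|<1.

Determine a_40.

a_40 = 2210

n=40: 1·40 2·20 4·10 5·8 8·5 10·4 20·2 40·1  f→[1+4+16+25+64+100+400+1600]=2210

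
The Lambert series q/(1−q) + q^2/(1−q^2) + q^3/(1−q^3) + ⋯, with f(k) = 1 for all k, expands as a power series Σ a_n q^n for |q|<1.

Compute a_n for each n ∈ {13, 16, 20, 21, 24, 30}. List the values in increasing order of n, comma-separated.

2, 5, 6, 4, 8, 8

d|13:{13,1}  Σf=1+1=2
q^16  k|16↦f(k): 16:1 8:1 4:1 2:1 1:1  a_16=5
[q^20] f(20)=1,f(10)=1,f(5)=1,f(4)=1,f(2)=1,f(1)=1 ⇒ 6
q^21  k|21↦f(k): 1:1 3:1 7:1 21:1  a_21=4
d|24:{1,2,3,4,6,8,12,24}  Σf=1+1+1+1+1+1+1+1=8
[q^30] f(1)=1,f(2)=1,f(3)=1,f(5)=1,f(6)=1,f(10)=1,f(15)=1,f(30)=1 ⇒ 8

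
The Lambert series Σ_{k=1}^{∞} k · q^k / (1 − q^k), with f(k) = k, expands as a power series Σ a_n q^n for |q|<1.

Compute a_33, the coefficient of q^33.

[q^33] f(33)=33,f(11)=11,f(3)=3,f(1)=1 ⇒ 48

a_33 = 48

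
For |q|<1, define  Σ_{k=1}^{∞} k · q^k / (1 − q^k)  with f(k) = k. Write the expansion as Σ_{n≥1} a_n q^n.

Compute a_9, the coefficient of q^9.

n=9: 1·9 3·3 9·1  f→[1+3+9]=13

a_9 = 13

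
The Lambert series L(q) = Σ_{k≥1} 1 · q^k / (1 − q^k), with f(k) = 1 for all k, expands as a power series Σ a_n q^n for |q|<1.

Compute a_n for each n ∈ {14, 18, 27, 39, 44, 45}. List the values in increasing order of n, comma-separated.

4, 6, 4, 4, 6, 6

[q^14] f(1)=1,f(2)=1,f(7)=1,f(14)=1 ⇒ 4
[q^18] f(1)=1,f(2)=1,f(3)=1,f(6)=1,f(9)=1,f(18)=1 ⇒ 6
[q^27] f(27)=1,f(9)=1,f(3)=1,f(1)=1 ⇒ 4
d|39:{1,3,13,39}  Σf=1+1+1+1=4
q^44  k|44↦f(k): 44:1 22:1 11:1 4:1 2:1 1:1  a_44=6
q^45  k|45↦f(k): 1:1 3:1 5:1 9:1 15:1 45:1  a_45=6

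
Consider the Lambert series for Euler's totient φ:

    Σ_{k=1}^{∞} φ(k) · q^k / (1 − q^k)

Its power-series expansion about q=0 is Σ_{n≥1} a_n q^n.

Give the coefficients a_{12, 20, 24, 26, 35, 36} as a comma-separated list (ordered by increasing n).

d|12:{12,6,4,3,2,1}  Σφ=4+2+2+2+1+1=12
n=20: 1·20 2·10 4·5 5·4 10·2 20·1  φ→[1+1+2+4+4+8]=20
[q^24] φ(1)=1,φ(2)=1,φ(3)=2,φ(4)=2,φ(6)=2,φ(8)=4,φ(12)=4,φ(24)=8 ⇒ 24
[q^26] φ(1)=1,φ(2)=1,φ(13)=12,φ(26)=12 ⇒ 26
n=35: 35·1 7·5 5·7 1·35  φ→[24+6+4+1]=35
n=36: 1·36 2·18 3·12 4·9 6·6 9·4 12·3 18·2 36·1  φ→[1+1+2+2+2+6+4+6+12]=36

12, 20, 24, 26, 35, 36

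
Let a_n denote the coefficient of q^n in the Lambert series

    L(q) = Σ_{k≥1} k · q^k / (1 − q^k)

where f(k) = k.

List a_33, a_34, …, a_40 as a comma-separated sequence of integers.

48, 54, 48, 91, 38, 60, 56, 90

[q^33] f(1)=1,f(3)=3,f(11)=11,f(33)=33 ⇒ 48
q^34  k|34↦f(k): 34:34 17:17 2:2 1:1  a_34=54
[q^35] f(35)=35,f(7)=7,f(5)=5,f(1)=1 ⇒ 48
n=36: 1·36 2·18 3·12 4·9 6·6 9·4 12·3 18·2 36·1  f→[1+2+3+4+6+9+12+18+36]=91
n=37: 37·1 1·37  f→[37+1]=38
q^38  k|38↦f(k): 1:1 2:2 19:19 38:38  a_38=60
[q^39] f(39)=39,f(13)=13,f(3)=3,f(1)=1 ⇒ 56
d|40:{40,20,10,8,5,4,2,1}  Σf=40+20+10+8+5+4+2+1=90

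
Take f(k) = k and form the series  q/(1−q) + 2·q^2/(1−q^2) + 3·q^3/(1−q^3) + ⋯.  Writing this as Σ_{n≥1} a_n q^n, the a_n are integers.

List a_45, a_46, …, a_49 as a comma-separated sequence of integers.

78, 72, 48, 124, 57

d|45:{45,15,9,5,3,1}  Σf=45+15+9+5+3+1=78
n=46: 1·46 2·23 23·2 46·1  f→[1+2+23+46]=72
d|47:{1,47}  Σf=1+47=48
q^48  k|48↦f(k): 48:48 24:24 16:16 12:12 8:8 6:6 4:4 3:3 2:2 1:1  a_48=124
n=49: 1·49 7·7 49·1  f→[1+7+49]=57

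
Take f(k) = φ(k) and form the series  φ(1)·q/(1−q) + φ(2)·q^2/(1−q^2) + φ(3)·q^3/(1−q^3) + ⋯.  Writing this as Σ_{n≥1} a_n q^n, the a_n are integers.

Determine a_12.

n=12: 1·12 2·6 3·4 4·3 6·2 12·1  φ→[1+1+2+2+2+4]=12

a_12 = 12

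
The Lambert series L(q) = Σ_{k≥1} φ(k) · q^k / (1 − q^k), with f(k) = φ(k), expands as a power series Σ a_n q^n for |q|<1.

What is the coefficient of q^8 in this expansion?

d|8:{1,2,4,8}  Σφ=1+1+2+4=8

a_8 = 8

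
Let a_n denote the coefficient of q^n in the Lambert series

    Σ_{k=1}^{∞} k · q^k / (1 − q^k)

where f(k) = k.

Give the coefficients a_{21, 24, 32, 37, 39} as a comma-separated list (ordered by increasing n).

32, 60, 63, 38, 56

q^21  k|21↦f(k): 1:1 3:3 7:7 21:21  a_21=32
d|24:{24,12,8,6,4,3,2,1}  Σf=24+12+8+6+4+3+2+1=60
[q^32] f(1)=1,f(2)=2,f(4)=4,f(8)=8,f(16)=16,f(32)=32 ⇒ 63
[q^37] f(37)=37,f(1)=1 ⇒ 38
d|39:{1,3,13,39}  Σf=1+3+13+39=56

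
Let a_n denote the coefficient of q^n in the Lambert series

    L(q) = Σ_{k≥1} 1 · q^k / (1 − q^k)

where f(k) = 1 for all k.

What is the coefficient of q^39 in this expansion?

q^39  k|39↦f(k): 1:1 3:1 13:1 39:1  a_39=4

a_39 = 4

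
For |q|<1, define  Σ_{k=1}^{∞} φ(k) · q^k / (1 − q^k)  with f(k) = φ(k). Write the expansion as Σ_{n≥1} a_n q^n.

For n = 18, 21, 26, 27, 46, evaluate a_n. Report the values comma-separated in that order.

d|18:{1,2,3,6,9,18}  Σφ=1+1+2+2+6+6=18
q^21  k|21↦φ(k): 21:12 7:6 3:2 1:1  a_21=21
d|26:{1,2,13,26}  Σφ=1+1+12+12=26
d|27:{1,3,9,27}  Σφ=1+2+6+18=27
n=46: 1·46 2·23 23·2 46·1  φ→[1+1+22+22]=46

18, 21, 26, 27, 46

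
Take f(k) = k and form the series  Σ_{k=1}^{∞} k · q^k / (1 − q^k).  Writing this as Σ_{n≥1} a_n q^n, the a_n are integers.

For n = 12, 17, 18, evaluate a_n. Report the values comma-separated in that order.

28, 18, 39

d|12:{12,6,4,3,2,1}  Σf=12+6+4+3+2+1=28
d|17:{17,1}  Σf=17+1=18
q^18  k|18↦f(k): 1:1 2:2 3:3 6:6 9:9 18:18  a_18=39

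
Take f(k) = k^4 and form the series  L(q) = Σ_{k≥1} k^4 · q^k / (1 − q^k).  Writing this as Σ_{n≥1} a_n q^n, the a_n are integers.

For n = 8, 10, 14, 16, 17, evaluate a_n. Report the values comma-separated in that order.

q^8  k|8↦f(k): 8:4096 4:256 2:16 1:1  a_8=4369
n=10: 10·1 5·2 2·5 1·10  f→[10000+625+16+1]=10642
d|14:{1,2,7,14}  Σf=1+16+2401+38416=40834
n=16: 1·16 2·8 4·4 8·2 16·1  f→[1+16+256+4096+65536]=69905
[q^17] f(1)=1,f(17)=83521 ⇒ 83522

4369, 10642, 40834, 69905, 83522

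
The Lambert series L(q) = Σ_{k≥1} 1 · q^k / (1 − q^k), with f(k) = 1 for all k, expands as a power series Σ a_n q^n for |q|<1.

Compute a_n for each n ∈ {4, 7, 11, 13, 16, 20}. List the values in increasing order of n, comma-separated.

3, 2, 2, 2, 5, 6

n=4: 1·4 2·2 4·1  f→[1+1+1]=3
q^7  k|7↦f(k): 7:1 1:1  a_7=2
n=11: 11·1 1·11  f→[1+1]=2
d|13:{1,13}  Σf=1+1=2
n=16: 1·16 2·8 4·4 8·2 16·1  f→[1+1+1+1+1]=5
[q^20] f(20)=1,f(10)=1,f(5)=1,f(4)=1,f(2)=1,f(1)=1 ⇒ 6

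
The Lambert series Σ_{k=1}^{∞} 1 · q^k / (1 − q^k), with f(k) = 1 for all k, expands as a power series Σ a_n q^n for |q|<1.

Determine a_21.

n=21: 21·1 7·3 3·7 1·21  f→[1+1+1+1]=4

a_21 = 4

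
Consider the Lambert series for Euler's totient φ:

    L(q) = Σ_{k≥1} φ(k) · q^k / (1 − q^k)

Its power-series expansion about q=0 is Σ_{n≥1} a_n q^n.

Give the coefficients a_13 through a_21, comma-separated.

n=13: 13·1 1·13  φ→[12+1]=13
n=14: 1·14 2·7 7·2 14·1  φ→[1+1+6+6]=14
q^15  k|15↦φ(k): 15:8 5:4 3:2 1:1  a_15=15
[q^16] φ(16)=8,φ(8)=4,φ(4)=2,φ(2)=1,φ(1)=1 ⇒ 16
n=17: 17·1 1·17  φ→[16+1]=17
[q^18] φ(1)=1,φ(2)=1,φ(3)=2,φ(6)=2,φ(9)=6,φ(18)=6 ⇒ 18
q^19  k|19↦φ(k): 19:18 1:1  a_19=19
d|20:{1,2,4,5,10,20}  Σφ=1+1+2+4+4+8=20
q^21  k|21↦φ(k): 1:1 3:2 7:6 21:12  a_21=21

13, 14, 15, 16, 17, 18, 19, 20, 21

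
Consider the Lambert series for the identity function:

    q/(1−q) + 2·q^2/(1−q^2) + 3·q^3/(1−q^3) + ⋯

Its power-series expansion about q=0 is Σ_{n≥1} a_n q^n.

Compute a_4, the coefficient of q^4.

n=4: 4·1 2·2 1·4  f→[4+2+1]=7

a_4 = 7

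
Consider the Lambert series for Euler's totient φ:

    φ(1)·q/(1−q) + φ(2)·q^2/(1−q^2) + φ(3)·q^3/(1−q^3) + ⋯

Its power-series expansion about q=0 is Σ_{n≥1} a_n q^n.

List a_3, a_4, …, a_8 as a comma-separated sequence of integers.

[q^3] φ(1)=1,φ(3)=2 ⇒ 3
d|4:{1,2,4}  Σφ=1+1+2=4
[q^5] φ(5)=4,φ(1)=1 ⇒ 5
d|6:{6,3,2,1}  Σφ=2+2+1+1=6
d|7:{7,1}  Σφ=6+1=7
[q^8] φ(1)=1,φ(2)=1,φ(4)=2,φ(8)=4 ⇒ 8

3, 4, 5, 6, 7, 8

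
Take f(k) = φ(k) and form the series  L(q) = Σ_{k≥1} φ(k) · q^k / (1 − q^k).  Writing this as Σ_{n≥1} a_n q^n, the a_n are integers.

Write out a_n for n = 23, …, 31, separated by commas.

[q^23] φ(23)=22,φ(1)=1 ⇒ 23
[q^24] φ(1)=1,φ(2)=1,φ(3)=2,φ(4)=2,φ(6)=2,φ(8)=4,φ(12)=4,φ(24)=8 ⇒ 24
q^25  k|25↦φ(k): 1:1 5:4 25:20  a_25=25
d|26:{26,13,2,1}  Σφ=12+12+1+1=26
n=27: 1·27 3·9 9·3 27·1  φ→[1+2+6+18]=27
q^28  k|28↦φ(k): 28:12 14:6 7:6 4:2 2:1 1:1  a_28=28
d|29:{29,1}  Σφ=28+1=29
d|30:{30,15,10,6,5,3,2,1}  Σφ=8+8+4+2+4+2+1+1=30
d|31:{1,31}  Σφ=1+30=31

23, 24, 25, 26, 27, 28, 29, 30, 31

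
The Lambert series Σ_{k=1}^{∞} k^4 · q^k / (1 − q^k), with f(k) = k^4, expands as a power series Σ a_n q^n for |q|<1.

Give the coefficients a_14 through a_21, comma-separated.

40834, 51332, 69905, 83522, 112931, 130322, 170898, 196964

[q^14] f(14)=38416,f(7)=2401,f(2)=16,f(1)=1 ⇒ 40834
q^15  k|15↦f(k): 1:1 3:81 5:625 15:50625  a_15=51332
d|16:{16,8,4,2,1}  Σf=65536+4096+256+16+1=69905
[q^17] f(17)=83521,f(1)=1 ⇒ 83522
d|18:{1,2,3,6,9,18}  Σf=1+16+81+1296+6561+104976=112931
[q^19] f(1)=1,f(19)=130321 ⇒ 130322
d|20:{1,2,4,5,10,20}  Σf=1+16+256+625+10000+160000=170898
n=21: 21·1 7·3 3·7 1·21  f→[194481+2401+81+1]=196964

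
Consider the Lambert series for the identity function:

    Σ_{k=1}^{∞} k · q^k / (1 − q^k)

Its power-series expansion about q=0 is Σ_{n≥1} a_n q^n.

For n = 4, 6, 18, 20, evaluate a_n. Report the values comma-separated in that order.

7, 12, 39, 42

[q^4] f(4)=4,f(2)=2,f(1)=1 ⇒ 7
n=6: 6·1 3·2 2·3 1·6  f→[6+3+2+1]=12
[q^18] f(1)=1,f(2)=2,f(3)=3,f(6)=6,f(9)=9,f(18)=18 ⇒ 39
[q^20] f(1)=1,f(2)=2,f(4)=4,f(5)=5,f(10)=10,f(20)=20 ⇒ 42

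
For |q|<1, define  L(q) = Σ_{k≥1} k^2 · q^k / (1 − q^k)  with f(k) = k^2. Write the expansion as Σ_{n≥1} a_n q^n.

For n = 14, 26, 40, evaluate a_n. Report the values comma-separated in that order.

250, 850, 2210

[q^14] f(1)=1,f(2)=4,f(7)=49,f(14)=196 ⇒ 250
n=26: 1·26 2·13 13·2 26·1  f→[1+4+169+676]=850
d|40:{1,2,4,5,8,10,20,40}  Σf=1+4+16+25+64+100+400+1600=2210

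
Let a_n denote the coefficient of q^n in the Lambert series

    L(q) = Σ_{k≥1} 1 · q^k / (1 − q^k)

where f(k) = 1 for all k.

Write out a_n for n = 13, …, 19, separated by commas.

d|13:{13,1}  Σf=1+1=2
n=14: 14·1 7·2 2·7 1·14  f→[1+1+1+1]=4
[q^15] f(1)=1,f(3)=1,f(5)=1,f(15)=1 ⇒ 4
[q^16] f(1)=1,f(2)=1,f(4)=1,f(8)=1,f(16)=1 ⇒ 5
q^17  k|17↦f(k): 17:1 1:1  a_17=2
q^18  k|18↦f(k): 18:1 9:1 6:1 3:1 2:1 1:1  a_18=6
n=19: 1·19 19·1  f→[1+1]=2

2, 4, 4, 5, 2, 6, 2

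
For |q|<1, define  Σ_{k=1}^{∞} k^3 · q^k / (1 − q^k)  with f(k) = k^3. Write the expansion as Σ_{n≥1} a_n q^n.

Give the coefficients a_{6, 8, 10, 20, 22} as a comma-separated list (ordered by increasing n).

q^6  k|6↦f(k): 1:1 2:8 3:27 6:216  a_6=252
d|8:{8,4,2,1}  Σf=512+64+8+1=585
n=10: 1·10 2·5 5·2 10·1  f→[1+8+125+1000]=1134
[q^20] f(1)=1,f(2)=8,f(4)=64,f(5)=125,f(10)=1000,f(20)=8000 ⇒ 9198
n=22: 1·22 2·11 11·2 22·1  f→[1+8+1331+10648]=11988

252, 585, 1134, 9198, 11988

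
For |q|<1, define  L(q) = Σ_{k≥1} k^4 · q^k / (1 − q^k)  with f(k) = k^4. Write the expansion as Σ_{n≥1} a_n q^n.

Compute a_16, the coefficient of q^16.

[q^16] f(1)=1,f(2)=16,f(4)=256,f(8)=4096,f(16)=65536 ⇒ 69905

a_16 = 69905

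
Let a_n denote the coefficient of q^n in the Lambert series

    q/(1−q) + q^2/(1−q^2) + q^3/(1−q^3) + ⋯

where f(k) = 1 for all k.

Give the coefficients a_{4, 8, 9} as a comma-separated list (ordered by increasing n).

3, 4, 3

d|4:{4,2,1}  Σf=1+1+1=3
n=8: 1·8 2·4 4·2 8·1  f→[1+1+1+1]=4
q^9  k|9↦f(k): 9:1 3:1 1:1  a_9=3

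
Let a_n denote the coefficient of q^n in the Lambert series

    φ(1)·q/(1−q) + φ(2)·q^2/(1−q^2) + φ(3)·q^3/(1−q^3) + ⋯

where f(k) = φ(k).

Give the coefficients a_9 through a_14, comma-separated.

[q^9] φ(9)=6,φ(3)=2,φ(1)=1 ⇒ 9
[q^10] φ(1)=1,φ(2)=1,φ(5)=4,φ(10)=4 ⇒ 10
[q^11] φ(1)=1,φ(11)=10 ⇒ 11
n=12: 12·1 6·2 4·3 3·4 2·6 1·12  φ→[4+2+2+2+1+1]=12
n=13: 1·13 13·1  φ→[1+12]=13
[q^14] φ(1)=1,φ(2)=1,φ(7)=6,φ(14)=6 ⇒ 14

9, 10, 11, 12, 13, 14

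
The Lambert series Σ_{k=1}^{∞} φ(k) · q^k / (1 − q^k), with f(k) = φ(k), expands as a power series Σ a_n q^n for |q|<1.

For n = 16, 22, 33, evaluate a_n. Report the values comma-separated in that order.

q^16  k|16↦φ(k): 16:8 8:4 4:2 2:1 1:1  a_16=16
n=22: 22·1 11·2 2·11 1·22  φ→[10+10+1+1]=22
[q^33] φ(33)=20,φ(11)=10,φ(3)=2,φ(1)=1 ⇒ 33

16, 22, 33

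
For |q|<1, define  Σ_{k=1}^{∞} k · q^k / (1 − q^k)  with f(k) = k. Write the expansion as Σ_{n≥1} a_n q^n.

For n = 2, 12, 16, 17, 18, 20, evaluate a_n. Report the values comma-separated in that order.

q^2  k|2↦f(k): 2:2 1:1  a_2=3
q^12  k|12↦f(k): 12:12 6:6 4:4 3:3 2:2 1:1  a_12=28
d|16:{1,2,4,8,16}  Σf=1+2+4+8+16=31
d|17:{17,1}  Σf=17+1=18
d|18:{1,2,3,6,9,18}  Σf=1+2+3+6+9+18=39
[q^20] f(1)=1,f(2)=2,f(4)=4,f(5)=5,f(10)=10,f(20)=20 ⇒ 42

3, 28, 31, 18, 39, 42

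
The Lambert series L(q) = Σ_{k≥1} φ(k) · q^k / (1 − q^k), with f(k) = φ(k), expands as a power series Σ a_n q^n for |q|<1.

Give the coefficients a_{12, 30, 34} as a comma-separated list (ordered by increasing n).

q^12  k|12↦φ(k): 1:1 2:1 3:2 4:2 6:2 12:4  a_12=12
d|30:{1,2,3,5,6,10,15,30}  Σφ=1+1+2+4+2+4+8+8=30
[q^34] φ(34)=16,φ(17)=16,φ(2)=1,φ(1)=1 ⇒ 34

12, 30, 34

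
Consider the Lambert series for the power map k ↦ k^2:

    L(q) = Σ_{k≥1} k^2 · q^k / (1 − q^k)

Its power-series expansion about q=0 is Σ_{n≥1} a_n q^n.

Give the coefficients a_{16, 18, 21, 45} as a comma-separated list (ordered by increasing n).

d|16:{1,2,4,8,16}  Σf=1+4+16+64+256=341
n=18: 18·1 9·2 6·3 3·6 2·9 1·18  f→[324+81+36+9+4+1]=455
d|21:{1,3,7,21}  Σf=1+9+49+441=500
q^45  k|45↦f(k): 45:2025 15:225 9:81 5:25 3:9 1:1  a_45=2366

341, 455, 500, 2366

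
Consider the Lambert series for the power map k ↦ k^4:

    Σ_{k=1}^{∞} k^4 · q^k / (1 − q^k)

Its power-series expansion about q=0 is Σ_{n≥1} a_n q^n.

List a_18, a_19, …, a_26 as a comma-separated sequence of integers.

[q^18] f(18)=104976,f(9)=6561,f(6)=1296,f(3)=81,f(2)=16,f(1)=1 ⇒ 112931
d|19:{19,1}  Σf=130321+1=130322
q^20  k|20↦f(k): 1:1 2:16 4:256 5:625 10:10000 20:160000  a_20=170898
d|21:{1,3,7,21}  Σf=1+81+2401+194481=196964
[q^22] f(22)=234256,f(11)=14641,f(2)=16,f(1)=1 ⇒ 248914
n=23: 1·23 23·1  f→[1+279841]=279842
q^24  k|24↦f(k): 24:331776 12:20736 8:4096 6:1296 4:256 3:81 2:16 1:1  a_24=358258
[q^25] f(1)=1,f(5)=625,f(25)=390625 ⇒ 391251
n=26: 26·1 13·2 2·13 1·26  f→[456976+28561+16+1]=485554

112931, 130322, 170898, 196964, 248914, 279842, 358258, 391251, 485554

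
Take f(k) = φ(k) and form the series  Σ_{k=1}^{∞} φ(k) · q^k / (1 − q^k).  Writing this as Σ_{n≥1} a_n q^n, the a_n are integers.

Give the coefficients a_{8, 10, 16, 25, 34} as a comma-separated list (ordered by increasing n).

[q^8] φ(1)=1,φ(2)=1,φ(4)=2,φ(8)=4 ⇒ 8
[q^10] φ(10)=4,φ(5)=4,φ(2)=1,φ(1)=1 ⇒ 10
d|16:{16,8,4,2,1}  Σφ=8+4+2+1+1=16
[q^25] φ(25)=20,φ(5)=4,φ(1)=1 ⇒ 25
d|34:{34,17,2,1}  Σφ=16+16+1+1=34

8, 10, 16, 25, 34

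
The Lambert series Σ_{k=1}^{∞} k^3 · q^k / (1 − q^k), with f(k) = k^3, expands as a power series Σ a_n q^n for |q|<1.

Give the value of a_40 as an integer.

a_40 = 73710

q^40  k|40↦f(k): 1:1 2:8 4:64 5:125 8:512 10:1000 20:8000 40:64000  a_40=73710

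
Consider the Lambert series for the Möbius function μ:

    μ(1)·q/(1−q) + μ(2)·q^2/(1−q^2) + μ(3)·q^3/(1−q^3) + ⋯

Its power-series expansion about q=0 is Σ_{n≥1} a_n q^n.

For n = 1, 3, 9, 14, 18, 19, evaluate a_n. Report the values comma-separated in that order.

1, 0, 0, 0, 0, 0

[q^1] μ(1)=1 ⇒ 1
d|3:{1,3}  Σμ=1+(-1)=0
[q^9] μ(9)=0,μ(3)=-1,μ(1)=1 ⇒ 0
[q^14] μ(1)=1,μ(2)=-1,μ(7)=-1,μ(14)=1 ⇒ 0
[q^18] μ(1)=1,μ(2)=-1,μ(3)=-1,μ(6)=1,μ(9)=0,μ(18)=0 ⇒ 0
q^19  k|19↦μ(k): 1:1 19:-1  a_19=0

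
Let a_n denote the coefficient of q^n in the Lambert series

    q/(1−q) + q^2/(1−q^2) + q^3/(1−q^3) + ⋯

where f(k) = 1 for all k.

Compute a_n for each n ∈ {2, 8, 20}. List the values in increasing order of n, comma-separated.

q^2  k|2↦f(k): 1:1 2:1  a_2=2
[q^8] f(8)=1,f(4)=1,f(2)=1,f(1)=1 ⇒ 4
[q^20] f(1)=1,f(2)=1,f(4)=1,f(5)=1,f(10)=1,f(20)=1 ⇒ 6

2, 4, 6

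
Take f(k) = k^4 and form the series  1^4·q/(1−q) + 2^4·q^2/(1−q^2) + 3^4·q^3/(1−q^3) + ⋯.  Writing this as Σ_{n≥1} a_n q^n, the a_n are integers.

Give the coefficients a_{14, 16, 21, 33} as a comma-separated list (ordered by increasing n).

40834, 69905, 196964, 1200644

n=14: 1·14 2·7 7·2 14·1  f→[1+16+2401+38416]=40834
d|16:{16,8,4,2,1}  Σf=65536+4096+256+16+1=69905
n=21: 21·1 7·3 3·7 1·21  f→[194481+2401+81+1]=196964
d|33:{1,3,11,33}  Σf=1+81+14641+1185921=1200644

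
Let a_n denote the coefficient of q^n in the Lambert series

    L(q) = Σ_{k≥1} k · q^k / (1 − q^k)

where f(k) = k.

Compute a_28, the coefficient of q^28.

a_28 = 56

d|28:{1,2,4,7,14,28}  Σf=1+2+4+7+14+28=56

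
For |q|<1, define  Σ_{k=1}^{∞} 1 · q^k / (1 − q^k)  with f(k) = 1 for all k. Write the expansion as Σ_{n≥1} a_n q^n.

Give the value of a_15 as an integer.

a_15 = 4

n=15: 15·1 5·3 3·5 1·15  f→[1+1+1+1]=4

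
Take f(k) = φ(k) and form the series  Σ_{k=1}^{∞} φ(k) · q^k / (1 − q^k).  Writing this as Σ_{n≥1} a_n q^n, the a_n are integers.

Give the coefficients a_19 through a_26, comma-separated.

q^19  k|19↦φ(k): 19:18 1:1  a_19=19
[q^20] φ(20)=8,φ(10)=4,φ(5)=4,φ(4)=2,φ(2)=1,φ(1)=1 ⇒ 20
[q^21] φ(1)=1,φ(3)=2,φ(7)=6,φ(21)=12 ⇒ 21
[q^22] φ(1)=1,φ(2)=1,φ(11)=10,φ(22)=10 ⇒ 22
[q^23] φ(23)=22,φ(1)=1 ⇒ 23
q^24  k|24↦φ(k): 1:1 2:1 3:2 4:2 6:2 8:4 12:4 24:8  a_24=24
d|25:{25,5,1}  Σφ=20+4+1=25
d|26:{1,2,13,26}  Σφ=1+1+12+12=26

19, 20, 21, 22, 23, 24, 25, 26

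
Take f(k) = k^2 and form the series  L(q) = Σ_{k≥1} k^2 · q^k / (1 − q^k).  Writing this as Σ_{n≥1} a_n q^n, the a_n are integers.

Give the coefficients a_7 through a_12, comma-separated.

n=7: 1·7 7·1  f→[1+49]=50
n=8: 8·1 4·2 2·4 1·8  f→[64+16+4+1]=85
n=9: 9·1 3·3 1·9  f→[81+9+1]=91
d|10:{10,5,2,1}  Σf=100+25+4+1=130
q^11  k|11↦f(k): 11:121 1:1  a_11=122
d|12:{12,6,4,3,2,1}  Σf=144+36+16+9+4+1=210

50, 85, 91, 130, 122, 210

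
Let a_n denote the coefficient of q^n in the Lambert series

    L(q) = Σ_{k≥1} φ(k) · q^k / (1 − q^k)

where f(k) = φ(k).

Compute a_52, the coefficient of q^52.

d|52:{1,2,4,13,26,52}  Σφ=1+1+2+12+12+24=52

a_52 = 52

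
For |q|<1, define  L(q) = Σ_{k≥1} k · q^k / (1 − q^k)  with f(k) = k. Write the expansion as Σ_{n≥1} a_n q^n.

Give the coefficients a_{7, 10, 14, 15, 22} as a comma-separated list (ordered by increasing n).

q^7  k|7↦f(k): 1:1 7:7  a_7=8
d|10:{10,5,2,1}  Σf=10+5+2+1=18
[q^14] f(14)=14,f(7)=7,f(2)=2,f(1)=1 ⇒ 24
d|15:{1,3,5,15}  Σf=1+3+5+15=24
q^22  k|22↦f(k): 1:1 2:2 11:11 22:22  a_22=36

8, 18, 24, 24, 36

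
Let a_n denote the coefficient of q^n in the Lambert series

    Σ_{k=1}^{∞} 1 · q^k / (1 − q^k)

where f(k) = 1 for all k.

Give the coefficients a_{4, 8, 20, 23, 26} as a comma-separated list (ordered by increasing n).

[q^4] f(1)=1,f(2)=1,f(4)=1 ⇒ 3
n=8: 8·1 4·2 2·4 1·8  f→[1+1+1+1]=4
q^20  k|20↦f(k): 20:1 10:1 5:1 4:1 2:1 1:1  a_20=6
q^23  k|23↦f(k): 23:1 1:1  a_23=2
q^26  k|26↦f(k): 26:1 13:1 2:1 1:1  a_26=4

3, 4, 6, 2, 4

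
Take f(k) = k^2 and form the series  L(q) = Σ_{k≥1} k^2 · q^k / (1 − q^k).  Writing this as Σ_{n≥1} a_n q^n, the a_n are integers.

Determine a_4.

a_4 = 21

q^4  k|4↦f(k): 4:16 2:4 1:1  a_4=21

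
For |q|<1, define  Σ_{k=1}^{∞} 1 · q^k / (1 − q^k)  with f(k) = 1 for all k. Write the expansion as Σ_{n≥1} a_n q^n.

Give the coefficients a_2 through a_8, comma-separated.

n=2: 2·1 1·2  f→[1+1]=2
d|3:{1,3}  Σf=1+1=2
[q^4] f(4)=1,f(2)=1,f(1)=1 ⇒ 3
d|5:{1,5}  Σf=1+1=2
q^6  k|6↦f(k): 1:1 2:1 3:1 6:1  a_6=4
[q^7] f(1)=1,f(7)=1 ⇒ 2
d|8:{1,2,4,8}  Σf=1+1+1+1=4

2, 2, 3, 2, 4, 2, 4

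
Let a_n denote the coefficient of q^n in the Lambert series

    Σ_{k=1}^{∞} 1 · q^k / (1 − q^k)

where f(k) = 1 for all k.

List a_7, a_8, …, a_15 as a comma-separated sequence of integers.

q^7  k|7↦f(k): 1:1 7:1  a_7=2
n=8: 1·8 2·4 4·2 8·1  f→[1+1+1+1]=4
q^9  k|9↦f(k): 9:1 3:1 1:1  a_9=3
n=10: 10·1 5·2 2·5 1·10  f→[1+1+1+1]=4
[q^11] f(1)=1,f(11)=1 ⇒ 2
d|12:{12,6,4,3,2,1}  Σf=1+1+1+1+1+1=6
n=13: 13·1 1·13  f→[1+1]=2
[q^14] f(14)=1,f(7)=1,f(2)=1,f(1)=1 ⇒ 4
n=15: 1·15 3·5 5·3 15·1  f→[1+1+1+1]=4

2, 4, 3, 4, 2, 6, 2, 4, 4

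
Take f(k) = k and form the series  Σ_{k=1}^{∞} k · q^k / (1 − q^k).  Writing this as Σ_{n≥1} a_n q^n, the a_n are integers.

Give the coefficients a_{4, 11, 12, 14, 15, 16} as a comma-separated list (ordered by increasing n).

q^4  k|4↦f(k): 4:4 2:2 1:1  a_4=7
n=11: 1·11 11·1  f→[1+11]=12
q^12  k|12↦f(k): 12:12 6:6 4:4 3:3 2:2 1:1  a_12=28
n=14: 1·14 2·7 7·2 14·1  f→[1+2+7+14]=24
d|15:{15,5,3,1}  Σf=15+5+3+1=24
[q^16] f(16)=16,f(8)=8,f(4)=4,f(2)=2,f(1)=1 ⇒ 31

7, 12, 28, 24, 24, 31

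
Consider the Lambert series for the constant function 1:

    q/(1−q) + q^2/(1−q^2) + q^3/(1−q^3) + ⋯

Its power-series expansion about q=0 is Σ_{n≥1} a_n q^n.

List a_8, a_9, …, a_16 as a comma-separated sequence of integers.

q^8  k|8↦f(k): 1:1 2:1 4:1 8:1  a_8=4
q^9  k|9↦f(k): 9:1 3:1 1:1  a_9=3
n=10: 1·10 2·5 5·2 10·1  f→[1+1+1+1]=4
[q^11] f(1)=1,f(11)=1 ⇒ 2
n=12: 12·1 6·2 4·3 3·4 2·6 1·12  f→[1+1+1+1+1+1]=6
q^13  k|13↦f(k): 13:1 1:1  a_13=2
d|14:{14,7,2,1}  Σf=1+1+1+1=4
n=15: 15·1 5·3 3·5 1·15  f→[1+1+1+1]=4
q^16  k|16↦f(k): 16:1 8:1 4:1 2:1 1:1  a_16=5

4, 3, 4, 2, 6, 2, 4, 4, 5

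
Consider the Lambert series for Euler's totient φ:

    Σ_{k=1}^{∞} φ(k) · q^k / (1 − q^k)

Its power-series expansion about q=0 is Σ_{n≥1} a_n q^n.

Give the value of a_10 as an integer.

[q^10] φ(10)=4,φ(5)=4,φ(2)=1,φ(1)=1 ⇒ 10

a_10 = 10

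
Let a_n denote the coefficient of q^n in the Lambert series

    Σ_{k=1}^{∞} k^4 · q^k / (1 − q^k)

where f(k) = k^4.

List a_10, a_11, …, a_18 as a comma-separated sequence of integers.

10642, 14642, 22386, 28562, 40834, 51332, 69905, 83522, 112931

n=10: 1·10 2·5 5·2 10·1  f→[1+16+625+10000]=10642
q^11  k|11↦f(k): 1:1 11:14641  a_11=14642
[q^12] f(1)=1,f(2)=16,f(3)=81,f(4)=256,f(6)=1296,f(12)=20736 ⇒ 22386
q^13  k|13↦f(k): 1:1 13:28561  a_13=28562
[q^14] f(14)=38416,f(7)=2401,f(2)=16,f(1)=1 ⇒ 40834
q^15  k|15↦f(k): 1:1 3:81 5:625 15:50625  a_15=51332
[q^16] f(16)=65536,f(8)=4096,f(4)=256,f(2)=16,f(1)=1 ⇒ 69905
q^17  k|17↦f(k): 1:1 17:83521  a_17=83522
q^18  k|18↦f(k): 1:1 2:16 3:81 6:1296 9:6561 18:104976  a_18=112931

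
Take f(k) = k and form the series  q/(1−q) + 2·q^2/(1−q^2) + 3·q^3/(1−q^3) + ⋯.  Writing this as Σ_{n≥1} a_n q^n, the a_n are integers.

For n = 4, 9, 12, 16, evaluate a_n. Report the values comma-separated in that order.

[q^4] f(1)=1,f(2)=2,f(4)=4 ⇒ 7
n=9: 9·1 3·3 1·9  f→[9+3+1]=13
d|12:{12,6,4,3,2,1}  Σf=12+6+4+3+2+1=28
q^16  k|16↦f(k): 16:16 8:8 4:4 2:2 1:1  a_16=31

7, 13, 28, 31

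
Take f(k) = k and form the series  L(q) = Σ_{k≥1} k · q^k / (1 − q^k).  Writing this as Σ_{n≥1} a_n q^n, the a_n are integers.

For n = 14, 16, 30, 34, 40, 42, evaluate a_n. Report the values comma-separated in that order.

n=14: 14·1 7·2 2·7 1·14  f→[14+7+2+1]=24
d|16:{16,8,4,2,1}  Σf=16+8+4+2+1=31
d|30:{30,15,10,6,5,3,2,1}  Σf=30+15+10+6+5+3+2+1=72
d|34:{34,17,2,1}  Σf=34+17+2+1=54
[q^40] f(40)=40,f(20)=20,f(10)=10,f(8)=8,f(5)=5,f(4)=4,f(2)=2,f(1)=1 ⇒ 90
[q^42] f(42)=42,f(21)=21,f(14)=14,f(7)=7,f(6)=6,f(3)=3,f(2)=2,f(1)=1 ⇒ 96

24, 31, 72, 54, 90, 96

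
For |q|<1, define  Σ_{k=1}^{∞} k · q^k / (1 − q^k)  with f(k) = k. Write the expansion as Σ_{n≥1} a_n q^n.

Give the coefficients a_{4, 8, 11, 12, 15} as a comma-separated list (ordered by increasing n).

7, 15, 12, 28, 24

[q^4] f(1)=1,f(2)=2,f(4)=4 ⇒ 7
[q^8] f(1)=1,f(2)=2,f(4)=4,f(8)=8 ⇒ 15
n=11: 11·1 1·11  f→[11+1]=12
q^12  k|12↦f(k): 1:1 2:2 3:3 4:4 6:6 12:12  a_12=28
d|15:{1,3,5,15}  Σf=1+3+5+15=24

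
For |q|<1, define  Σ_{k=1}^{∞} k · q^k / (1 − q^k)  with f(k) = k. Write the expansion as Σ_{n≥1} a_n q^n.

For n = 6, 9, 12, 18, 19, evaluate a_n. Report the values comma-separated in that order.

n=6: 1·6 2·3 3·2 6·1  f→[1+2+3+6]=12
d|9:{1,3,9}  Σf=1+3+9=13
q^12  k|12↦f(k): 1:1 2:2 3:3 4:4 6:6 12:12  a_12=28
q^18  k|18↦f(k): 1:1 2:2 3:3 6:6 9:9 18:18  a_18=39
[q^19] f(1)=1,f(19)=19 ⇒ 20

12, 13, 28, 39, 20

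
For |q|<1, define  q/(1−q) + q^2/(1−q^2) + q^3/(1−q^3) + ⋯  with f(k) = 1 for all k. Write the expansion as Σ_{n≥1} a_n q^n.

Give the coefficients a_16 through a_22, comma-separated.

5, 2, 6, 2, 6, 4, 4

q^16  k|16↦f(k): 16:1 8:1 4:1 2:1 1:1  a_16=5
d|17:{1,17}  Σf=1+1=2
q^18  k|18↦f(k): 18:1 9:1 6:1 3:1 2:1 1:1  a_18=6
[q^19] f(19)=1,f(1)=1 ⇒ 2
d|20:{20,10,5,4,2,1}  Σf=1+1+1+1+1+1=6
q^21  k|21↦f(k): 21:1 7:1 3:1 1:1  a_21=4
q^22  k|22↦f(k): 1:1 2:1 11:1 22:1  a_22=4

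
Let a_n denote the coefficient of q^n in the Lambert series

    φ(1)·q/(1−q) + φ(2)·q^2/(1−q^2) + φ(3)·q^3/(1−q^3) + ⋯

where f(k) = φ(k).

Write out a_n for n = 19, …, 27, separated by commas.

q^19  k|19↦φ(k): 1:1 19:18  a_19=19
q^20  k|20↦φ(k): 1:1 2:1 4:2 5:4 10:4 20:8  a_20=20
q^21  k|21↦φ(k): 21:12 7:6 3:2 1:1  a_21=21
q^22  k|22↦φ(k): 22:10 11:10 2:1 1:1  a_22=22
[q^23] φ(1)=1,φ(23)=22 ⇒ 23
n=24: 1·24 2·12 3·8 4·6 6·4 8·3 12·2 24·1  φ→[1+1+2+2+2+4+4+8]=24
n=25: 1·25 5·5 25·1  φ→[1+4+20]=25
d|26:{26,13,2,1}  Σφ=12+12+1+1=26
n=27: 1·27 3·9 9·3 27·1  φ→[1+2+6+18]=27

19, 20, 21, 22, 23, 24, 25, 26, 27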